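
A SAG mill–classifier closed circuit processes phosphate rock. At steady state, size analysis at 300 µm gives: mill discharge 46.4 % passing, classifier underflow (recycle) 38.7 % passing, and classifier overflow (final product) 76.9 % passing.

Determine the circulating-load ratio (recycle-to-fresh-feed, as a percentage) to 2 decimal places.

Mass balance on the −300 µm fraction:
(1+r)·d = r·u + o ⇒ r = (o−d)/(d−u)
r = (76.9 − 46.4)/(46.4 − 38.7) = 30.5/7.7 = 3.9610
CL = 100·r = 396.10 %

CL = 396.10 %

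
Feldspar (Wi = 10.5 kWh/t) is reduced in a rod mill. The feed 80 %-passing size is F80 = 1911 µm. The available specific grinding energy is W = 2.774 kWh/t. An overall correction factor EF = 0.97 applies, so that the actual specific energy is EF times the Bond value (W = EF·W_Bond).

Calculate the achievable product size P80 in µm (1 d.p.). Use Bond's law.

W = 10 Wi / √P80 − 10 Wi / √F80
W_Bond = W / EF = 2.774 / 0.97 = 2.8598 kWh/t
⇒ 1/√P80 = W_Bond/(10 Wi) + 1/√F80
  = 2.8598/(10·10.5) + 1/√1911 = 0.027236 + 0.022875 = 0.050112
P80 = (1/0.050112)² = 19.9555² = 398.22 µm

P80 = 398.2 µm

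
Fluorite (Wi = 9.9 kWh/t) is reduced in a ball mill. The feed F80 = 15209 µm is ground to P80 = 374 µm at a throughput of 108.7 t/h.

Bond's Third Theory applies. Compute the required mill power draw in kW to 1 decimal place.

Bond:  W = 10 Wi (1/√P − 1/√F)
W = 10·9.9·(1/√374 − 1/√15209) = 10·9.9·(0.043600) = 4.3164 kWh/t
Mill draw = 4.3164 × 108.7 = 469.2 kW

P = 469.2 kW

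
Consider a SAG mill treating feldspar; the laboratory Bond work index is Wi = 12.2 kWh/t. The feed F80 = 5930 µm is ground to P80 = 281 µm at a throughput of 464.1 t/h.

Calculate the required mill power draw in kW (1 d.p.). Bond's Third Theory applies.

P = 2642.4 kW

Bond: W = 10·Wi·(1/√P80 − 1/√F80)
W = 10·12.2·(1/√281 − 1/√5930) = 10·12.2·(0.046669) = 5.6936 kWh/t
Mill draw = 5.6936 × 464.1 = 2642.4 kW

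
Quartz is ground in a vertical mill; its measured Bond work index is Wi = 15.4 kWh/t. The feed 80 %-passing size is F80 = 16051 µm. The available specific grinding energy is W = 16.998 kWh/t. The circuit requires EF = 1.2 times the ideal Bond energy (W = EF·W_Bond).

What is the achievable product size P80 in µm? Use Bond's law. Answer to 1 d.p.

W = 10 Wi (P80^-0.5 − F80^-0.5)
W_Bond = W / EF = 16.998 / 1.2 = 14.1650 kWh/t
⇒ 1/√P80 = W_Bond/(10·Wi) + 1/√F80
  = 14.1650/(10·15.4) + 1/√16051 = 0.091981 + 0.007893 = 0.099874
P80 = (1/0.099874)² = 10.0127² = 100.25 µm

P80 = 100.3 µm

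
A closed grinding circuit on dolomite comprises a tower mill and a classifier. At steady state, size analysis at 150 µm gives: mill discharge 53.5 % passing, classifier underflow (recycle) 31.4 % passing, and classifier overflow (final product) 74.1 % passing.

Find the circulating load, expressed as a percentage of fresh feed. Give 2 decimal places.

Classifier node, passing 150 µm:
d + r·d = r·u + o → r(d−u) = o−d
r = (74.1 − 53.5)/(53.5 − 31.4) = 20.6/22.1 = 0.9321
CL = 100·r = 93.21 %

CL = 93.21 %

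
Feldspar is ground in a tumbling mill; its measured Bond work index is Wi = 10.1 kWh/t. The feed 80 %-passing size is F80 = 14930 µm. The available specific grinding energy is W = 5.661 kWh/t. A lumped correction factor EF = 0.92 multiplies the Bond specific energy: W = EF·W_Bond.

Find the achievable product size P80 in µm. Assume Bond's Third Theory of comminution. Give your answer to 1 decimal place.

W = 10 Wi (1/√P80 − 1/√F80)  [Bond]
W_Bond = W / EF = 5.661 / 0.92 = 6.1533 kWh/t
⇒ 1/√P80 = W_Bond/(10·Wi) + 1/√F80
  = 6.1533/(10·10.1) + 1/√14930 = 0.060923 + 0.008184 = 0.069107
P80 = (1/0.069107)² = 14.4702² = 209.39 µm

P80 = 209.4 µm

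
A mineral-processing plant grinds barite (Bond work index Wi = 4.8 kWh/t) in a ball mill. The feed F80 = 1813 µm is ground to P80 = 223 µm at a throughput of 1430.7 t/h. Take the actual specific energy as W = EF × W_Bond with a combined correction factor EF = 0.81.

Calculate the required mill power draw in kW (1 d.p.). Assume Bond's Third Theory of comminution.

P = 2418.6 kW

W = 10 Wi (1/√P80 − 1/√F80)  [Bond]
W = 10·4.8·(1/√223 − 1/√1813) = 10·4.8·(0.043479) = 2.0870 kWh/t
Corrected W = EF·W_Bond = 0.81·2.0870 = 1.6905 kWh/t
P = W·T = 1.6905·1430.7 = 2418.6 kW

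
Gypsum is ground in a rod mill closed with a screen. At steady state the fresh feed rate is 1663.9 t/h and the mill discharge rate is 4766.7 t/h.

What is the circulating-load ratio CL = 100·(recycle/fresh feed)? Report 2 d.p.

M = F + R at steady state, so:
R = M − F = 4766.7 − 1663.9 = 3102.8 t/h
CL = 100·R/F = 100·3102.8/1663.9 = 186.48 %

CL = 186.48 %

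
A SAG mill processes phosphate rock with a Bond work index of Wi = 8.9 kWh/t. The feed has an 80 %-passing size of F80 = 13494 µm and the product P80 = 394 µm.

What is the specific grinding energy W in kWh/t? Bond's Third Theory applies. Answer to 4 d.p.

Bond:  W = 10 Wi (1/√P − 1/√F)
1/√394 = 0.050379;  1/√13494 = 0.008609
W = 10·8.9·(0.050379 − 0.008609) = 3.7176 kWh/t

W = 3.7176 kWh/t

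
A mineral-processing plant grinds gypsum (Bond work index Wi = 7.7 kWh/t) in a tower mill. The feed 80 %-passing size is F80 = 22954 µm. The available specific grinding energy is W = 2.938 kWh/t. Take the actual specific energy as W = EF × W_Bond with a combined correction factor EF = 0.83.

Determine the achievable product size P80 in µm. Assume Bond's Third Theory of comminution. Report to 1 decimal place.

W = 10 Wi / √P80 − 10 Wi / √F80
W_Bond = W / EF = 2.938 / 0.83 = 3.5398 kWh/t
P80^(−½) = W_Bond/(10 Wi) + F80^(−½)
  = 3.5398/(10·7.7) + 1/√22954 = 0.045971 + 0.006600 = 0.052571
P80 = (1/0.052571)² = 19.0218² = 361.83 µm

P80 = 361.8 µm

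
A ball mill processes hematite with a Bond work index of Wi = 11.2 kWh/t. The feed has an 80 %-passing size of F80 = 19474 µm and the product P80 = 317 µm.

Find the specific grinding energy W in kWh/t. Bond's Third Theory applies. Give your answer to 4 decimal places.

W = 10·Wi·[P80^(−½) − F80^(−½)]
1/√317 = 0.056166;  1/√19474 = 0.007166
W = 10·11.2·(0.056166 − 0.007166) = 5.4880 kWh/t

W = 5.4880 kWh/t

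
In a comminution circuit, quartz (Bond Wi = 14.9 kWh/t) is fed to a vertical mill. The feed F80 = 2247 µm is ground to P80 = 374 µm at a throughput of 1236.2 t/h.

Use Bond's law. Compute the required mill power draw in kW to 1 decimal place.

P = 5638.7 kW

Bond: W = 10·Wi·(1/√P80 − 1/√F80)
W = 10·14.9·(1/√374 − 1/√2247) = 10·14.9·(0.030613) = 4.5613 kWh/t
P = W·T = 4.5613·1236.2 = 5638.7 kW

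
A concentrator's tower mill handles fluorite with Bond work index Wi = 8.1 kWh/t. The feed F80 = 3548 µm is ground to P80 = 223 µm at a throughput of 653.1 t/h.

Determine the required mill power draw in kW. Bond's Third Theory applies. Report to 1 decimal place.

P = 2654.4 kW

W = 10·Wi·[P80^(−½) − F80^(−½)]
W = 10·8.1·(1/√223 − 1/√3548) = 10·8.1·(0.050177) = 4.0643 kWh/t
P = W·T = 4.0643·653.1 = 2654.4 kW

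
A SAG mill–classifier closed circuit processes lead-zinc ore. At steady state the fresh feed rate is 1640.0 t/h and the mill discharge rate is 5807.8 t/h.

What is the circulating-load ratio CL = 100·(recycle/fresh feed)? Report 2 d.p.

CL = 254.13 %

M = F + R at steady state, so:
R = M − F = 5807.8 − 1640.0 = 4167.8 t/h
CL = 100·R/F = 100·4167.8/1640.0 = 254.13 %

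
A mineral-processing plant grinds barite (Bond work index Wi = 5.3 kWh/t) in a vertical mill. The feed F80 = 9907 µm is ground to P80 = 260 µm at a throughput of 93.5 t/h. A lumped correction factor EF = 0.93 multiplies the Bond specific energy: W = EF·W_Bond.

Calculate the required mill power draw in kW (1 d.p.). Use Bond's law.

P = 239.5 kW

Bond: W = 10·Wi·(1/√P80 − 1/√F80)
W = 10·5.3·(1/√260 − 1/√9907) = 10·5.3·(0.051971) = 2.7544 kWh/t
W_actual = 0.93 × 2.7544 = 2.5616 kWh/t
P_mill = W·ṁ = 2.5616·93.5 = 239.5 kW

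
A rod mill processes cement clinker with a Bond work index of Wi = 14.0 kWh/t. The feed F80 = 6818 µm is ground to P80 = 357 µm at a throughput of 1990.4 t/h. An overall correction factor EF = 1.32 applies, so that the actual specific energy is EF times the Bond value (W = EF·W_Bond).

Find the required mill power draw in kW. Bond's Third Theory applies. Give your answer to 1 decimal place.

W = 10·Wi·(P80^(-½) − F80^(-½))
W = 10·14.0·(1/√357 − 1/√6818) = 10·14.0·(0.040815) = 5.7141 kWh/t
W_actual = 1.32 × 5.7141 = 7.5426 kWh/t
Mill draw = 7.5426 × 1990.4 = 15012.8 kW

P = 15012.8 kW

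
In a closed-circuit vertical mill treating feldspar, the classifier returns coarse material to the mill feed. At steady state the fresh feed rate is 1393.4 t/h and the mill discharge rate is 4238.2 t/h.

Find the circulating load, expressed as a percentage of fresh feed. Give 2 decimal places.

CL = 204.16 %

M = F + R at steady state, so:
R = M − F = 4238.2 − 1393.4 = 2844.8 t/h
CL = 100·R/F = 100·2844.8/1393.4 = 204.16 %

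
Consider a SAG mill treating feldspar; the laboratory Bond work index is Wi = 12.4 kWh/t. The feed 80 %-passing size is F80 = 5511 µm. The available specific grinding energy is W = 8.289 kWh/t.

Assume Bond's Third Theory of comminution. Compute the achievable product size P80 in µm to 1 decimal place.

P80 = 155.0 µm

W = 10 Wi (1/√P80 − 1/√F80)  [Bond]
1/√P80 = 1/√F80 + W/(10·Wi)
  = 8.2890/(10·12.4) + 1/√5511 = 0.066847 + 0.013471 = 0.080317
P80 = (1/0.080317)² = 12.4506² = 155.02 µm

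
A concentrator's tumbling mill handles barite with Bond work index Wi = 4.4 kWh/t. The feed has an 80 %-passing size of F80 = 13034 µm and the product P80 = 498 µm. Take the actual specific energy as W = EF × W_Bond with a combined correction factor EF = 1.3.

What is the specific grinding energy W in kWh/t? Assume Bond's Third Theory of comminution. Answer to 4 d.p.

W = 2.0622 kWh/t

Bond:  W = 10 Wi (1/√P − 1/√F)
1/√498 = 0.044811;  1/√13034 = 0.008759
W = 10·4.4·(0.044811 − 0.008759) = 1.5863 kWh/t
Corrected W = EF·W_Bond = 1.3·1.5863 = 2.0622 kWh/t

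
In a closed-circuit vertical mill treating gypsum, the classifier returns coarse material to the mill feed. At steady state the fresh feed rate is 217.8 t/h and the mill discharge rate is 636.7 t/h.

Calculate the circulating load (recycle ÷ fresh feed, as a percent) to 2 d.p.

Steady state: M = F + R.
R = M − F = 636.7 − 217.8 = 418.9 t/h
CL = 100·R/F = 100·418.9/217.8 = 192.33 %

CL = 192.33 %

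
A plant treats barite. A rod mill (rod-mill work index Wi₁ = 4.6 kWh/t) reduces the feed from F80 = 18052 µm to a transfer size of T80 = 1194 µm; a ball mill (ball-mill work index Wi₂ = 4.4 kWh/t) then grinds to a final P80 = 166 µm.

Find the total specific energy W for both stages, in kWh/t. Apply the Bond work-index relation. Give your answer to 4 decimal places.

W = 3.1306 kWh/t

Bond: W = 10·Wi·(1/√P80 − 1/√F80)
Stage 1 (18052→1194 µm, Wi₁=4.6): W₁ = 10·4.6·(0.028940 − 0.007443) = 0.9889 kWh/t
Stage 2 (1194→166 µm, Wi₂=4.4): W₂ = 10·4.4·(0.077615 − 0.028940) = 2.1417 kWh/t
W = W₁ + W₂ = 0.9889 + 2.1417 = 3.1306 kWh/t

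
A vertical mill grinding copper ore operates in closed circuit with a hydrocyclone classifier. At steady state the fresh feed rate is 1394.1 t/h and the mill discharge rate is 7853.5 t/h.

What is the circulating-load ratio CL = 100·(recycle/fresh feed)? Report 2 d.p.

Mill node: discharge = fresh + recycle.
R = M − F = 7853.5 − 1394.1 = 6459.4 t/h
CL = 100·R/F = 100·6459.4/1394.1 = 463.34 %

CL = 463.34 %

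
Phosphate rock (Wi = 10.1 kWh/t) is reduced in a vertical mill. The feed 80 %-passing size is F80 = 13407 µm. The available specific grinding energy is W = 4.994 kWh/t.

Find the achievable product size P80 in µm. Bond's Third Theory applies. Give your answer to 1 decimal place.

W = 10 Wi / √P80 − 10 Wi / √F80
1/√P80 = 1/√F80 + W/(10·Wi)
  = 4.9940/(10·10.1) + 1/√13407 = 0.049446 + 0.008636 = 0.058082
P80 = (1/0.058082)² = 17.2170² = 296.43 µm

P80 = 296.4 µm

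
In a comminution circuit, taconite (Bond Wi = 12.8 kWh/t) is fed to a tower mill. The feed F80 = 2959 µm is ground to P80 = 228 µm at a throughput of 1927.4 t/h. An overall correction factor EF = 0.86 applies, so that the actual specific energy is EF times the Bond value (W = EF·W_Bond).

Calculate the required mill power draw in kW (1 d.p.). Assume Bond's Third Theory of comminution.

P = 10150.8 kW

Bond: W = 10·Wi·(1/√P80 − 1/√F80)
W = 10·12.8·(1/√228 − 1/√2959) = 10·12.8·(0.047843) = 6.1239 kWh/t
With EF = 0.86: W = 6.1239·0.86 = 5.2666 kWh/t
P_mill = W·ṁ = 5.2666·1927.4 = 10150.8 kW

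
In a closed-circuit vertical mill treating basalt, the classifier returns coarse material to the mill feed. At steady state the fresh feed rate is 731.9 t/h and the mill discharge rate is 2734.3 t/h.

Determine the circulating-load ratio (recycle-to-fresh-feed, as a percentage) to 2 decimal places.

CL = 273.59 %

Discharge = new feed + return, hence
R = M − F = 2734.3 − 731.9 = 2002.4 t/h
CL = 100·R/F = 100·2002.4/731.9 = 273.59 %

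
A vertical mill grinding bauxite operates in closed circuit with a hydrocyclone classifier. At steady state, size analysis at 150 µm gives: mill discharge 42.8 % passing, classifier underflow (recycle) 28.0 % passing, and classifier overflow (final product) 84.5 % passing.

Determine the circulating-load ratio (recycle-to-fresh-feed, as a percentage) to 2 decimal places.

CL = 281.76 %

Mass balance on the −150 µm fraction:
(1+r)d = ru + o → r = (o−d)/(d−u)
r = (84.5 − 42.8)/(42.8 − 28.0) = 41.7/14.8 = 2.8176
CL = 100·r = 281.76 %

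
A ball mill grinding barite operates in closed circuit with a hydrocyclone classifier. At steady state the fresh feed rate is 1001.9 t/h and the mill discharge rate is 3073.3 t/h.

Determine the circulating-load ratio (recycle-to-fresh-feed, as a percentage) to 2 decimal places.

Steady state: M = F + R.
R = M − F = 3073.3 − 1001.9 = 2071.4 t/h
CL = 100·R/F = 100·2071.4/1001.9 = 206.75 %

CL = 206.75 %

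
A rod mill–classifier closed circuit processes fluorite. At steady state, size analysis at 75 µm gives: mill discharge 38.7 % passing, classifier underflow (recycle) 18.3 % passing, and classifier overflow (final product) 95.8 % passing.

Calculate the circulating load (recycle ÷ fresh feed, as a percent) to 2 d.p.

Two-product formula at 75 µm:
(1+r)·d = r·u + o ⇒ r = (o−d)/(d−u)
r = (95.8 − 38.7)/(38.7 − 18.3) = 57.1/20.4 = 2.7990
CL = 100·r = 279.90 %

CL = 279.90 %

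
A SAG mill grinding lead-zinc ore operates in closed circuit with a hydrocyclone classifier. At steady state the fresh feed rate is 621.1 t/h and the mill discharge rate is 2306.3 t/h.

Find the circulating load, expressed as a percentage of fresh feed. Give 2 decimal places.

M = F + R at steady state, so:
R = M − F = 2306.3 − 621.1 = 1685.2 t/h
CL = 100·R/F = 100·1685.2/621.1 = 271.33 %

CL = 271.33 %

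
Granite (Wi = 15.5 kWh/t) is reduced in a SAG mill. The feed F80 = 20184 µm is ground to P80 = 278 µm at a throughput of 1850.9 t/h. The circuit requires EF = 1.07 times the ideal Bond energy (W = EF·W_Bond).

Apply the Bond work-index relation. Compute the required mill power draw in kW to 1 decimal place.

W = 10 Wi (P80^-0.5 − F80^-0.5)
W = 10·15.5·(1/√278 − 1/√20184) = 10·15.5·(0.052937) = 8.2053 kWh/t
Apply correction: 8.2053 × 1.07 = 8.7796 kWh/t
P = W·T = 8.7796·1850.9 = 16250.2 kW

P = 16250.2 kW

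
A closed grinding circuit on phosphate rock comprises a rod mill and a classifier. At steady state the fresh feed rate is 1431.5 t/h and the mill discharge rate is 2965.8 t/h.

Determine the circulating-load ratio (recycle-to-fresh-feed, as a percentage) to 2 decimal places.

CL = 107.18 %

M = F + R at steady state, so:
R = M − F = 2965.8 − 1431.5 = 1534.3 t/h
CL = 100·R/F = 100·1534.3/1431.5 = 107.18 %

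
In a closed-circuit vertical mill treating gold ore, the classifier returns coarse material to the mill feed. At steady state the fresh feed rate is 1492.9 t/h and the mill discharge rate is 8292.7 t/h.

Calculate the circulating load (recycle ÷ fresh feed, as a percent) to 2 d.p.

CL = 455.48 %

Mill node: discharge = fresh + recycle.
R = M − F = 8292.7 − 1492.9 = 6799.8 t/h
CL = 100·R/F = 100·6799.8/1492.9 = 455.48 %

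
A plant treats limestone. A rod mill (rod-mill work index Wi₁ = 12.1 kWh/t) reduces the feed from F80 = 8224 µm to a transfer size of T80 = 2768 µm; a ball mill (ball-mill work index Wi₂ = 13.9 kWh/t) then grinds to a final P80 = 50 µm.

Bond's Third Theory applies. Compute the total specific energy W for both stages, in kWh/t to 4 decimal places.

W = 17.9812 kWh/t

Bond: W = 10·Wi·(1/√P80 − 1/√F80)
Stage 1 (8224→2768 µm, Wi₁=12.1): W₁ = 10·12.1·(0.019007 − 0.011027) = 0.9656 kWh/t
Stage 2 (2768→50 µm, Wi₂=13.9): W₂ = 10·13.9·(0.141421 − 0.019007) = 17.0156 kWh/t
W = W₁ + W₂ = 0.9656 + 17.0156 = 17.9812 kWh/t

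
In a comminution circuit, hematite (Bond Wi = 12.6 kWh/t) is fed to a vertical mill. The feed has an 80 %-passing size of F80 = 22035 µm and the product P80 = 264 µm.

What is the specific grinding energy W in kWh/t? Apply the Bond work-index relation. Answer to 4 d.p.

Bond:  W = 10 Wi (1/√P − 1/√F)
1/√264 = 0.061546;  1/√22035 = 0.006737
W = 10·12.6·(0.061546 − 0.006737) = 6.9059 kWh/t

W = 6.9059 kWh/t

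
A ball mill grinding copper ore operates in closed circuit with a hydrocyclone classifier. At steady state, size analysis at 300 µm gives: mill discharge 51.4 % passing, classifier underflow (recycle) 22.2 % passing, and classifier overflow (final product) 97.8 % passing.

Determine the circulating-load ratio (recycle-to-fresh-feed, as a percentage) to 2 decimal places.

CL = 158.90 %

Two-product formula at 300 µm:
d + r·d = r·u + o → r(d−u) = o−d
r = (97.8 − 51.4)/(51.4 − 22.2) = 46.4/29.2 = 1.5890
CL = 100·r = 158.90 %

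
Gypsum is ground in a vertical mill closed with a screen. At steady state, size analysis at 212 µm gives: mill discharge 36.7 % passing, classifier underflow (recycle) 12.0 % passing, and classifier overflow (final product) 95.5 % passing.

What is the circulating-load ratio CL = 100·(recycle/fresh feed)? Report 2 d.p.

CL = 238.06 %

Let r = R/F. Size balance at 212 µm:
(1+r)d = ru + o → r = (o−d)/(d−u)
r = (95.5 − 36.7)/(36.7 − 12.0) = 58.8/24.7 = 2.3806
CL = 100·r = 238.06 %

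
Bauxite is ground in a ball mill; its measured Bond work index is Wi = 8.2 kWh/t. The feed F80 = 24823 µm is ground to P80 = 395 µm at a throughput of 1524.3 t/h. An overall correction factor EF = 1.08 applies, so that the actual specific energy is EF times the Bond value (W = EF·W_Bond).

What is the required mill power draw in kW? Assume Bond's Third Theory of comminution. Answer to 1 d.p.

W = 10·Wi·[P80^(−½) − F80^(−½)]
W = 10·8.2·(1/√395 − 1/√24823) = 10·8.2·(0.043968) = 3.6054 kWh/t
Corrected W = EF·W_Bond = 1.08·3.6054 = 3.8938 kWh/t
Mill draw = 3.8938 × 1524.3 = 5935.4 kW

P = 5935.4 kW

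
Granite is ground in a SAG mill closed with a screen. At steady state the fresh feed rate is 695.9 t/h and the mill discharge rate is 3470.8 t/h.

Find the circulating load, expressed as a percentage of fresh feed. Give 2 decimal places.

Steady state: M = F + R.
R = M − F = 3470.8 − 695.9 = 2774.9 t/h
CL = 100·R/F = 100·2774.9/695.9 = 398.75 %

CL = 398.75 %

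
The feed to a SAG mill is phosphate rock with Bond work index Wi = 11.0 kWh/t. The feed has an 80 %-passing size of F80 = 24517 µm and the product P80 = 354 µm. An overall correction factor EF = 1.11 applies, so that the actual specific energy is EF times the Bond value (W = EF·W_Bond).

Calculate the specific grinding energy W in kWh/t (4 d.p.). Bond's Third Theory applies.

W = 5.7097 kWh/t

Bond:  W = 10 Wi (1/√P − 1/√F)
1/√354 = 0.053149;  1/√24517 = 0.006387
W = 10·11.0·(0.053149 − 0.006387) = 5.1439 kWh/t
W_actual = 1.11 × 5.1439 = 5.7097 kWh/t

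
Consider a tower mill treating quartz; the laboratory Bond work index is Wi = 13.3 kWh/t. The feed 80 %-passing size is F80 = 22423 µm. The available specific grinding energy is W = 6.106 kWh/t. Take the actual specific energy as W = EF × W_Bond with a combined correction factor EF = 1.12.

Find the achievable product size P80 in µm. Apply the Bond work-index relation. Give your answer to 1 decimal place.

W_Bond = 10·Wi·(1/√P₈₀ − 1/√F₈₀)
W_Bond = W / EF = 6.106 / 1.12 = 5.4518 kWh/t
P80^(−½) = W_Bond/(10 Wi) + F80^(−½)
  = 5.4518/(10·13.3) + 1/√22423 = 0.040991 + 0.006678 = 0.047669
P80 = (1/0.047669)² = 20.9780² = 440.08 µm

P80 = 440.1 µm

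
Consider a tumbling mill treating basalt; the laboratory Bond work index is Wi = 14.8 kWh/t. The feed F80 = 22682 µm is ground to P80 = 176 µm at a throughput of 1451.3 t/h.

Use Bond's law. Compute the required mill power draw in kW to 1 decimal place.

P = 14764.4 kW

W = 10·Wi·(P80^(-½) − F80^(-½))
W = 10·14.8·(1/√176 − 1/√22682) = 10·14.8·(0.068738) = 10.1732 kWh/t
P_mill = W·ṁ = 10.1732·1451.3 = 14764.4 kW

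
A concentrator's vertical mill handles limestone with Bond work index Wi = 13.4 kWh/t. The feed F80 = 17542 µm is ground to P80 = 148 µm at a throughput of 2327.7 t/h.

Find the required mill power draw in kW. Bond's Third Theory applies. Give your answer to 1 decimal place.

W = 10·Wi·(P80^(-½) − F80^(-½))
W = 10·13.4·(1/√148 − 1/√17542) = 10·13.4·(0.074649) = 10.0030 kWh/t
P = W·T = 10.0030·2327.7 = 23284.0 kW

P = 23284.0 kW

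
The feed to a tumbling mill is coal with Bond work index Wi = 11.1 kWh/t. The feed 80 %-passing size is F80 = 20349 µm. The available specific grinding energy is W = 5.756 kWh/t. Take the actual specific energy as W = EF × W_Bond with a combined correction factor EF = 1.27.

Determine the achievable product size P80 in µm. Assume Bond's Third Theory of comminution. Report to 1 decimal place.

W = 10 Wi (1/√P80 − 1/√F80)  [Bond]
W_Bond = W / EF = 5.756 / 1.27 = 4.5323 kWh/t
⇒ 1/√P80 = W_Bond/(10 Wi) + 1/√F80
  = 4.5323/(10·11.1) + 1/√20349 = 0.040831 + 0.007010 = 0.047842
P80 = (1/0.047842)² = 20.9023² = 436.91 µm

P80 = 436.9 µm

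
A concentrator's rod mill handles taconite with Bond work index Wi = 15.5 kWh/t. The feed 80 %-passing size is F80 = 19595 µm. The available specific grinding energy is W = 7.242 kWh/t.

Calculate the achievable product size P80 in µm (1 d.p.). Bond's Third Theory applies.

P80 = 344.6 µm

W = 10 Wi (P80^-0.5 − F80^-0.5)
P80^-0.5 = F80^-0.5 + W/(10 Wi)
  = 7.2420/(10·15.5) + 1/√19595 = 0.046723 + 0.007144 = 0.053866
P80 = (1/0.053866)² = 18.5645² = 344.64 µm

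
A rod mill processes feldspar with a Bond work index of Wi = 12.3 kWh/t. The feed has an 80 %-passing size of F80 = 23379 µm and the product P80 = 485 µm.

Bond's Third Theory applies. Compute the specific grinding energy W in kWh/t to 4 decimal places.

W = 10·Wi·(P80^(-½) − F80^(-½))
1/√485 = 0.045408;  1/√23379 = 0.006540
W = 10·12.3·(0.045408 − 0.006540) = 4.7807 kWh/t

W = 4.7807 kWh/t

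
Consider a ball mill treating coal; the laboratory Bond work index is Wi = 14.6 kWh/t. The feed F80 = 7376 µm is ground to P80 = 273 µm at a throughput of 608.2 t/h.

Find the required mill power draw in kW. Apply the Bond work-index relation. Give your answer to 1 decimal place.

P = 4340.3 kW

Bond: W = 10·Wi·(1/√P80 − 1/√F80)
W = 10·14.6·(1/√273 − 1/√7376) = 10·14.6·(0.048879) = 7.1363 kWh/t
Power = W × throughput = 7.1363 kWh/t × 608.2 t/h = 4340.3 kW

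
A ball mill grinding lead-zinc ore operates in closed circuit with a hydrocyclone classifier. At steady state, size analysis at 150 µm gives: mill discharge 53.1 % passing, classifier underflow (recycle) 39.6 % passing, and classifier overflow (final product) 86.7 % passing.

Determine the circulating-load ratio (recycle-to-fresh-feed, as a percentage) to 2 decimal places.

Classifier node, passing 150 µm:
(1+r)·d = r·u + o ⇒ r = (o−d)/(d−u)
r = (86.7 − 53.1)/(53.1 − 39.6) = 33.6/13.5 = 2.4889
CL = 100·r = 248.89 %

CL = 248.89 %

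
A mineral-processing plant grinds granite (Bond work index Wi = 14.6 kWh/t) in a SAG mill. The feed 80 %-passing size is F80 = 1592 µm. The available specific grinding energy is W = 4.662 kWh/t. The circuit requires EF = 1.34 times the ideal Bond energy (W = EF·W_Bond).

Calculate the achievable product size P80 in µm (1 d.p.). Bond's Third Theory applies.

W = 10 Wi (1/√P80 − 1/√F80)  [Bond]
W_Bond = W / EF = 4.662 / 1.34 = 3.4791 kWh/t
⇒ 1/√P80 = W_Bond/(10 Wi) + 1/√F80
  = 3.4791/(10·14.6) + 1/√1592 = 0.023829 + 0.025063 = 0.048892
P80 = (1/0.048892)² = 20.4532² = 418.33 µm

P80 = 418.3 µm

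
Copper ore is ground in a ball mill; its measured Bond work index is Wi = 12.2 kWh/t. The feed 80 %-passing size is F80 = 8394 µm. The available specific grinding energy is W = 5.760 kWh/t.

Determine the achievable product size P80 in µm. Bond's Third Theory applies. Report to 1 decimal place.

W = 10 Wi (P80^-0.5 − F80^-0.5)
⇒ 1/√P80 = W/(10 Wi) + 1/√F80
  = 5.7600/(10·12.2) + 1/√8394 = 0.047213 + 0.010915 = 0.058128
P80 = (1/0.058128)² = 17.2034² = 295.96 µm

P80 = 296.0 µm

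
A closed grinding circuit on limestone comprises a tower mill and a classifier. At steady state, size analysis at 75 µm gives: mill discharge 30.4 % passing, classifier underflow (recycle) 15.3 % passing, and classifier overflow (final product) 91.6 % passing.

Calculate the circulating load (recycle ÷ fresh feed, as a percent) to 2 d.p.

Two-product formula at 75 µm:
(1+r)d = ru + o → r = (o−d)/(d−u)
r = (91.6 − 30.4)/(30.4 − 15.3) = 61.2/15.1 = 4.0530
CL = 100·r = 405.30 %

CL = 405.30 %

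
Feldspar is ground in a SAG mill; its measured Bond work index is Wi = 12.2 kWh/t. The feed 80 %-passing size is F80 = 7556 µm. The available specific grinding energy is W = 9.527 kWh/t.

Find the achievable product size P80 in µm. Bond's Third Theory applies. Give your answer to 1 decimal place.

Bond:  W = 10 Wi (1/√P − 1/√F)
⇒ 1/√P80 = W/(10 Wi) + 1/√F80
  = 9.5270/(10·12.2) + 1/√7556 = 0.078090 + 0.011504 = 0.089594
P80 = (1/0.089594)² = 11.1614² = 124.58 µm

P80 = 124.6 µm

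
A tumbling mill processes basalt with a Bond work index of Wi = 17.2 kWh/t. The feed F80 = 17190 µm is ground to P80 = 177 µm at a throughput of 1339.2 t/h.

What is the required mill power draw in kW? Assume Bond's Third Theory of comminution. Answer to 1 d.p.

P = 15556.7 kW

W = 10·Wi·(P80^(-½) − F80^(-½))
W = 10·17.2·(1/√177 − 1/√17190) = 10·17.2·(0.067537) = 11.6164 kWh/t
Power = W × throughput = 11.6164 kWh/t × 1339.2 t/h = 15556.7 kW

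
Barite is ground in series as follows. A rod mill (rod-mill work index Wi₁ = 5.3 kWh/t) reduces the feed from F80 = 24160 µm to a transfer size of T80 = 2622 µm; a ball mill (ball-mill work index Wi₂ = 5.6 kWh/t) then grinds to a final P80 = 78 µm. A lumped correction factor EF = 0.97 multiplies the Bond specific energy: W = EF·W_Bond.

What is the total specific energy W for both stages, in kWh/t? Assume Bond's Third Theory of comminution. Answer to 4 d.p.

W = 5.7629 kWh/t

W = 10 Wi / √P80 − 10 Wi / √F80
Stage 1 (24160→2622 µm, Wi₁=5.3): W₁ = 10·5.3·(0.019529 − 0.006434) = 0.6941 kWh/t
Stage 2 (2622→78 µm, Wi₂=5.6): W₂ = 10·5.6·(0.113228 − 0.019529) = 5.2471 kWh/t
W = W₁ + W₂ = 0.6941 + 5.2471 = 5.9412 kWh/t
Corrected W = EF·W_Bond = 0.97·5.9412 = 5.7629 kWh/t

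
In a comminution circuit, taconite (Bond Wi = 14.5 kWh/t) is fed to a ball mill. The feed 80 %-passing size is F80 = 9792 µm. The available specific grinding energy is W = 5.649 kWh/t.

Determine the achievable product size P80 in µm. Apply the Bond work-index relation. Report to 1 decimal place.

W = 10 Wi (1/√P80 − 1/√F80)  [Bond]
⇒ 1/√P80 = W/(10·Wi) + 1/√F80
  = 5.6490/(10·14.5) + 1/√9792 = 0.038959 + 0.010106 = 0.049064
P80 = (1/0.049064)² = 20.3814² = 415.40 µm

P80 = 415.4 µm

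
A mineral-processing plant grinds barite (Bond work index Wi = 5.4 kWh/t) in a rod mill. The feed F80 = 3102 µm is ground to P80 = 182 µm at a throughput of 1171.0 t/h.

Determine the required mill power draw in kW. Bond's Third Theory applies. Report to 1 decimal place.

P = 3551.9 kW

Bond:  W = 10 Wi (1/√P − 1/√F)
W = 10·5.4·(1/√182 − 1/√3102) = 10·5.4·(0.056170) = 3.0332 kWh/t
P = W·T = 3.0332·1171.0 = 3551.9 kW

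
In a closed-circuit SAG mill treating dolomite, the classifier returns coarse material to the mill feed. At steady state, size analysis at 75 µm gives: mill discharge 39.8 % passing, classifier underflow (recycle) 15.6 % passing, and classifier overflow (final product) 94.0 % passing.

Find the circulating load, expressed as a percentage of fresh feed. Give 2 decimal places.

Two-product formula at 75 µm:
Fd + Rd = Ru + Fo ⇒ R/F = (o−d)/(d−u)
r = (94.0 − 39.8)/(39.8 − 15.6) = 54.2/24.2 = 2.2397
CL = 100·r = 223.97 %

CL = 223.97 %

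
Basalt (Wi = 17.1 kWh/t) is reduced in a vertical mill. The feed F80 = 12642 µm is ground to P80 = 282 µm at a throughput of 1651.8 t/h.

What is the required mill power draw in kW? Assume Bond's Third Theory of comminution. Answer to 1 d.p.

W_Bond = 10·Wi·(1/√P₈₀ − 1/√F₈₀)
W = 10·17.1·(1/√282 − 1/√12642) = 10·17.1·(0.050655) = 8.6620 kWh/t
Mill draw = 8.6620 × 1651.8 = 14308.0 kW

P = 14308.0 kW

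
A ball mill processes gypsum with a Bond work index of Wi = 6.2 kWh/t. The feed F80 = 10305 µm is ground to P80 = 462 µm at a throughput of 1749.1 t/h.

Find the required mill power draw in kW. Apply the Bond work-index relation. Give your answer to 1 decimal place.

W = 10 Wi (1/√P80 − 1/√F80)  [Bond]
W = 10·6.2·(1/√462 − 1/√10305) = 10·6.2·(0.036673) = 2.2737 kWh/t
P_mill = W·ṁ = 2.2737·1749.1 = 3977.0 kW

P = 3977.0 kW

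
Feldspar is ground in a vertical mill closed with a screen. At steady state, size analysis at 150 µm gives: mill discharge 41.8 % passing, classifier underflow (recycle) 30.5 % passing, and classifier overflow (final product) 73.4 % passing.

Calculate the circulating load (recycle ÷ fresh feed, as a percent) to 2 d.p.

Balance %-passing 150 µm (r = R/F):
r = (o − d)/(d − u)
r = (73.4 − 41.8)/(41.8 − 30.5) = 31.6/11.3 = 2.7965
CL = 100·r = 279.65 %

CL = 279.65 %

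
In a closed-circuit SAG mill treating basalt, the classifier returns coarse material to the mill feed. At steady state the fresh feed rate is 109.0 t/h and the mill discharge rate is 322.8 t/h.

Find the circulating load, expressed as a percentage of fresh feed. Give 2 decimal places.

CL = 196.15 %

Steady state: M = F + R.
R = M − F = 322.8 − 109.0 = 213.8 t/h
CL = 100·R/F = 100·213.8/109.0 = 196.15 %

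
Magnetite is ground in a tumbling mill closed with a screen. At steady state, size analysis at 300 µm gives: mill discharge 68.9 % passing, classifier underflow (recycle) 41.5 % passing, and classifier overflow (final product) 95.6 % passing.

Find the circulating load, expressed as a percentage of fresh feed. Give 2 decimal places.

Let r = R/F. Size balance at 300 µm:
d + r·d = r·u + o → r(d−u) = o−d
r = (95.6 − 68.9)/(68.9 − 41.5) = 26.7/27.4 = 0.9745
CL = 100·r = 97.45 %

CL = 97.45 %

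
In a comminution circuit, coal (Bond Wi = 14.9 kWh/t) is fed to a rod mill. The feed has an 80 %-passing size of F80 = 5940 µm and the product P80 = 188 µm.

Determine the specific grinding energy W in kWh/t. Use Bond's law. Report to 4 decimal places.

W = 10 Wi (P80^-0.5 − F80^-0.5)
1/√188 = 0.072932;  1/√5940 = 0.012975
W = 10·14.9·(0.072932 − 0.012975) = 8.9337 kWh/t

W = 8.9337 kWh/t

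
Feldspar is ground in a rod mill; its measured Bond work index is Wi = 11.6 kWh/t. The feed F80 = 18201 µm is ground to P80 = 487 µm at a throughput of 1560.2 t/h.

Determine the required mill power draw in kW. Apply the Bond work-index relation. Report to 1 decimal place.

P = 6859.6 kW

W = 10·Wi·[P80^(−½) − F80^(−½)]
W = 10·11.6·(1/√487 − 1/√18201) = 10·11.6·(0.037902) = 4.3966 kWh/t
Power = W × throughput = 4.3966 kWh/t × 1560.2 t/h = 6859.6 kW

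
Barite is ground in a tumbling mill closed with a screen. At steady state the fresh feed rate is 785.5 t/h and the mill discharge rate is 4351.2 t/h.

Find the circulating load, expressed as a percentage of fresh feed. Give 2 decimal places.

CL = 453.94 %

Discharge = new feed + return, hence
R = M − F = 4351.2 − 785.5 = 3565.7 t/h
CL = 100·R/F = 100·3565.7/785.5 = 453.94 %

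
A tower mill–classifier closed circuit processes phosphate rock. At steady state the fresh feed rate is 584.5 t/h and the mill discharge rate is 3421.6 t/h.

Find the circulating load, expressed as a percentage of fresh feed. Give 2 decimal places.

M = F + R at steady state, so:
R = M − F = 3421.6 − 584.5 = 2837.1 t/h
CL = 100·R/F = 100·2837.1/584.5 = 485.39 %

CL = 485.39 %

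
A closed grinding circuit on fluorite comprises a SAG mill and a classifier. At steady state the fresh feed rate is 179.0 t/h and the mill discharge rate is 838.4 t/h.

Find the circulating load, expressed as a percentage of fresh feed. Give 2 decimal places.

M = F + R at steady state, so:
R = M − F = 838.4 − 179.0 = 659.4 t/h
CL = 100·R/F = 100·659.4/179.0 = 368.38 %

CL = 368.38 %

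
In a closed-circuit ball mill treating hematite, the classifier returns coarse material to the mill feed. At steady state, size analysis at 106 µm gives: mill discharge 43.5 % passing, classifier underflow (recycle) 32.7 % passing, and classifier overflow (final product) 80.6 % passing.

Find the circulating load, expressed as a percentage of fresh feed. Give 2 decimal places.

CL = 343.52 %

Balance %-passing 106 µm (r = R/F):
r = (o − d)/(d − u)
r = (80.6 − 43.5)/(43.5 − 32.7) = 37.1/10.8 = 3.4352
CL = 100·r = 343.52 %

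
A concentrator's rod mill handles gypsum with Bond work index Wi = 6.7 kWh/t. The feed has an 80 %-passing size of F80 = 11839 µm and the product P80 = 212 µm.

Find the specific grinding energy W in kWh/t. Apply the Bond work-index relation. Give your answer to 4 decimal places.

W = 3.9858 kWh/t

Bond: W = 10·Wi·(1/√P80 − 1/√F80)
1/√212 = 0.068680;  1/√11839 = 0.009191
W = 10·6.7·(0.068680 − 0.009191) = 3.9858 kWh/t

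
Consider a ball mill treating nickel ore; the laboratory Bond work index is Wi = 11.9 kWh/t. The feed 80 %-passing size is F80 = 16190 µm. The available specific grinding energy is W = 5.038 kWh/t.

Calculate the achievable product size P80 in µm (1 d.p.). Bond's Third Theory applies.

P80 = 396.9 µm

W = 10 Wi (P80^-0.5 − F80^-0.5)
⇒ 1/√P80 = W/(10·Wi) + 1/√F80
  = 5.0380/(10·11.9) + 1/√16190 = 0.042336 + 0.007859 = 0.050195
P80 = (1/0.050195)² = 19.9222² = 396.89 µm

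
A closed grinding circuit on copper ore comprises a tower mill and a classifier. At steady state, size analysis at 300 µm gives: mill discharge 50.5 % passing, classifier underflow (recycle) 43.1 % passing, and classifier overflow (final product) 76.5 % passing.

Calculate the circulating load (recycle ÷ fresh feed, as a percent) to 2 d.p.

CL = 351.35 %

Let r = R/F. Size balance at 300 µm:
r = (o − d)/(d − u)
r = (76.5 − 50.5)/(50.5 − 43.1) = 26.0/7.4 = 3.5135
CL = 100·r = 351.35 %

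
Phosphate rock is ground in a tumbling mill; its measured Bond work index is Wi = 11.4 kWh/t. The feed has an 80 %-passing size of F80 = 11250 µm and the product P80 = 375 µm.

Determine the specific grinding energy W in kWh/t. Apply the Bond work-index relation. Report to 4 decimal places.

W = 4.8121 kWh/t

W = 10 Wi / √P80 − 10 Wi / √F80
1/√375 = 0.051640;  1/√11250 = 0.009428
W = 10·11.4·(0.051640 − 0.009428) = 4.8121 kWh/t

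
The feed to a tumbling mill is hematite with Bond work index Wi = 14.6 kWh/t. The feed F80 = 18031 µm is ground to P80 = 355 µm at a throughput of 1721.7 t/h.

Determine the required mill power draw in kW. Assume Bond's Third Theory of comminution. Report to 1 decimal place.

W = 10 Wi (1/√P80 − 1/√F80)  [Bond]
W = 10·14.6·(1/√355 − 1/√18031) = 10·14.6·(0.045627) = 6.6616 kWh/t
P = W·T = 6.6616·1721.7 = 11469.3 kW

P = 11469.3 kW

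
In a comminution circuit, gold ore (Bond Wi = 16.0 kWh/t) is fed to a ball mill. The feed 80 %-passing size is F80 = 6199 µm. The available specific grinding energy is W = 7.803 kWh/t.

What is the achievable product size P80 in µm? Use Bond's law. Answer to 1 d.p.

P80 = 264.7 µm

W = 10 Wi / √P80 − 10 Wi / √F80
⇒ 1/√P80 = W/(10 Wi) + 1/√F80
  = 7.8030/(10·16.0) + 1/√6199 = 0.048769 + 0.012701 = 0.061470
P80 = (1/0.061470)² = 16.2682² = 264.65 µm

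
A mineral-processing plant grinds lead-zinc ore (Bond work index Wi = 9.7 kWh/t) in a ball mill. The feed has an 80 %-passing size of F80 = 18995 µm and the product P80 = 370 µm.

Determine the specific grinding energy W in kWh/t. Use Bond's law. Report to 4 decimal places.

W = 4.3390 kWh/t

Bond: W = 10·Wi·(1/√P80 − 1/√F80)
1/√370 = 0.051988;  1/√18995 = 0.007256
W = 10·9.7·(0.051988 − 0.007256) = 4.3390 kWh/t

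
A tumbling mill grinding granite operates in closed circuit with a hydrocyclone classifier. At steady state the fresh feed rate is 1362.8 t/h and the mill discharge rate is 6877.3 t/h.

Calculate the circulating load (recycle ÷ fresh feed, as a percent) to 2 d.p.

CL = 404.64 %

Mill node: discharge = fresh + recycle.
R = M − F = 6877.3 − 1362.8 = 5514.5 t/h
CL = 100·R/F = 100·5514.5/1362.8 = 404.64 %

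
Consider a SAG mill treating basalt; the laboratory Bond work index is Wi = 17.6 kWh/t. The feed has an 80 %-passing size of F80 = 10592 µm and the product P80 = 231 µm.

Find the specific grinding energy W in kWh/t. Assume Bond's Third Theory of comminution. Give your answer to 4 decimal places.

W = 9.8698 kWh/t

W_Bond = 10·Wi·(1/√P₈₀ − 1/√F₈₀)
1/√231 = 0.065795;  1/√10592 = 0.009717
W = 10·17.6·(0.065795 − 0.009717) = 9.8698 kWh/t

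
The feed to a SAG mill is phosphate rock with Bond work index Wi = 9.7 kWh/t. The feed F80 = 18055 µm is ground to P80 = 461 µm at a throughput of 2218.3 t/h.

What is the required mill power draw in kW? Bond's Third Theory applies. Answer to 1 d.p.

W = 10 Wi (1/√P80 − 1/√F80)  [Bond]
W = 10·9.7·(1/√461 − 1/√18055) = 10·9.7·(0.039132) = 3.7958 kWh/t
P_mill = W·ṁ = 3.7958·2218.3 = 8420.3 kW

P = 8420.3 kW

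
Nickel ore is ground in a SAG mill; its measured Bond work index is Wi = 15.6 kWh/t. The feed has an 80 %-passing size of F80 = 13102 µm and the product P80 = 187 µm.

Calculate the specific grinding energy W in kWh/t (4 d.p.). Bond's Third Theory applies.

W = 10 Wi (P80^-0.5 − F80^-0.5)
1/√187 = 0.073127;  1/√13102 = 0.008736
W = 10·15.6·(0.073127 − 0.008736) = 10.0450 kWh/t

W = 10.0450 kWh/t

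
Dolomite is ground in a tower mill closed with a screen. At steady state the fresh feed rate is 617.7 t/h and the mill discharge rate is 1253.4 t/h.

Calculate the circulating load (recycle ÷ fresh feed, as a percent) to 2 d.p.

M = F + R at steady state, so:
R = M − F = 1253.4 − 617.7 = 635.7 t/h
CL = 100·R/F = 100·635.7/617.7 = 102.91 %

CL = 102.91 %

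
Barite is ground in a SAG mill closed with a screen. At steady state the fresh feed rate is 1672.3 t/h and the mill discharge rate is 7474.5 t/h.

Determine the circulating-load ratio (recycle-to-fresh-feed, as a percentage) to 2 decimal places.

CL = 346.96 %

Steady state: M = F + R.
R = M − F = 7474.5 − 1672.3 = 5802.2 t/h
CL = 100·R/F = 100·5802.2/1672.3 = 346.96 %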